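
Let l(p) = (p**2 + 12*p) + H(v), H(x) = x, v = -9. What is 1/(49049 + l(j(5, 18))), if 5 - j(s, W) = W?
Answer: 1/49053 ≈ 2.0386e-5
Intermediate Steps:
j(s, W) = 5 - W
l(p) = -9 + p**2 + 12*p (l(p) = (p**2 + 12*p) - 9 = -9 + p**2 + 12*p)
1/(49049 + l(j(5, 18))) = 1/(49049 + (-9 + (5 - 1*18)**2 + 12*(5 - 1*18))) = 1/(49049 + (-9 + (5 - 18)**2 + 12*(5 - 18))) = 1/(49049 + (-9 + (-13)**2 + 12*(-13))) = 1/(49049 + (-9 + 169 - 156)) = 1/(49049 + 4) = 1/49053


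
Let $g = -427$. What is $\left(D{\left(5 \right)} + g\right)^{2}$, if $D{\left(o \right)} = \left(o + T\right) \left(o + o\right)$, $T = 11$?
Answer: $71289$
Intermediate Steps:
$D{\left(o \right)} = 2 o \left(11 + o\right)$ ($D{\left(o \right)} = \left(o + 11\right) \left(o + o\right) = \left(11 + o\right) 2 o = 2 o \left(11 + o\right)$)
$\left(D{\left(5 \right)} + g\right)^{2} = \left(2 \cdot 5 \left(11 + 5\right) - 427\right)^{2} = \left(2 \cdot 5 \cdot 16 - 427\right)^{2} = \left(160 - 427\right)^{2} = \left(-267\right)^{2} = 71289$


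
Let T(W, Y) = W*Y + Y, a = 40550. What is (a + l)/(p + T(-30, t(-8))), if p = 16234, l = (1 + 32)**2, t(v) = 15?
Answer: 41639/15799 ≈ 2.6355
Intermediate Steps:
l = 1089 (l = 33**2 = 1089)
T(W, Y) = Y + W*Y
(a + l)/(p + T(-30, t(-8))) = (40550 + 1089)/(16234 + 15*(1 - 30)) = 41639/(16234 + 15*(-29)) = 41639/(16234 - 435) = 41639/15799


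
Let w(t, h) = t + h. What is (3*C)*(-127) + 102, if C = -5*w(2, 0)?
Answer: 3912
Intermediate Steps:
w(t, h) = h + t
C = -10 (C = -5*(0 + 2) = -5*2 = -10)
(3*C)*(-127) + 102 = (3*(-10))*(-127) + 102 = -30*(-127) + 102 = 3810 + 102 = 3912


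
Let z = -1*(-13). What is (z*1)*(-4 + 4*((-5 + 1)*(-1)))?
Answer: 156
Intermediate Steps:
z = 13
(z*1)*(-4 + 4*((-5 + 1)*(-1))) = (13*1)*(-4 + 4*((-5 + 1)*(-1))) = 13*(-4 + 4*(-4*(-1))) = 13*(-4 + 4*4) = 13*(-4 + 16) = 13*12 = 156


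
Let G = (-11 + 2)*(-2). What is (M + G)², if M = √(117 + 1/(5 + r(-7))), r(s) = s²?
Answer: (324 + √37914)²/324 ≈ 830.45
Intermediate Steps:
G = 18 (G = -9*(-2) = 18)
M = √37914/18 (M = √(117 + 1/(5 + (-7)²)) = √(117 + 1/(5 + 49)) = √(117 + 1/54) = √(6319/54) = √37914/18 ≈ 10.818)
(M + G)² = (√37914/18 + 18)² = (18 + √37914/18)²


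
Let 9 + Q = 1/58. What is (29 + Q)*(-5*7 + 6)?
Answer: -1161/2 ≈ -580.50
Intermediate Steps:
Q = -521/58 (Q = -9 + 1/58 = -521/58 ≈ -8.9828)
(29 + Q)*(-5*7 + 6) = (29 - 521/58)*(-5*7 + 6) = 1161*(-35 + 6)/58 = (1161/58)*(-29) = -1161/2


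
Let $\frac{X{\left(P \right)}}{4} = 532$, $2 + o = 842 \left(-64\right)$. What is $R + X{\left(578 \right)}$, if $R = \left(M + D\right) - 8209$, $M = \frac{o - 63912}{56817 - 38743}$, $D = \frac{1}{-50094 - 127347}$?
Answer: $- \frac{9761543643055}{1603534317} \approx -6087.5$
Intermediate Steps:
$o = -53890$ ($o = -2 + 842 \left(-64\right) = -2 - 53888 = -53890$)
$D = - \frac{1}{177441}$ ($D = \frac{1}{-177441} = - \frac{1}{177441} \approx -5.6357 \cdot 10^{-6}$)
$M = - \frac{58901}{9037}$ ($M = \frac{-53890 - 63912}{56817 - 38743} = - \frac{117802}{18074} = \left(-117802\right) \frac{1}{18074} = - \frac{58901}{9037} \approx -6.5178$)
$X{\left(P \right)} = 2128$ ($X{\left(P \right)} = 4 \cdot 532 = 2128$)
$R = - \frac{13173864669631}{1603534317}$ ($R = \left(- \frac{58901}{9037} - \frac{1}{177441}\right) - 8209 = - \frac{10451461378}{1603534317} - 8209 = - \frac{13173864669631}{1603534317} \approx -8215.5$)
$R + X{\left(578 \right)} = - \frac{13173864669631}{1603534317} + 2128 = - \frac{9761543643055}{1603534317}$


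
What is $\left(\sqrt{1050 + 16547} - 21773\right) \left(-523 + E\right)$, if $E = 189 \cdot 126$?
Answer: $-507114943 + 23291 \sqrt{17597} \approx -5.0403 \cdot 10^{8}$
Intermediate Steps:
$E = 23814$
$\left(\sqrt{1050 + 16547} - 21773\right) \left(-523 + E\right) = \left(\sqrt{1050 + 16547} - 21773\right) \left(-523 + 23814\right) = \left(\sqrt{17597} - 21773\right) 23291 = \left(-21773 + \sqrt{17597}\right) 23291 = -507114943 + 23291 \sqrt{17597}$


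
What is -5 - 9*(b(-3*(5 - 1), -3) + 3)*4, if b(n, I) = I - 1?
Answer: 31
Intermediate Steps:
b(n, I) = -1 + I
-5 - 9*(b(-3*(5 - 1), -3) + 3)*4 = -5 - 9*((-1 - 3) + 3)*4 = -5 - 9*(-4 + 3)*4 = -5 - (-9)*4 = -5 - 9*(-4) = -5 + 36 = 31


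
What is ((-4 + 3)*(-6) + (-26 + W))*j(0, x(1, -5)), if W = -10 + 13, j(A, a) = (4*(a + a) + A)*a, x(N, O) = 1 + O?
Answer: -2176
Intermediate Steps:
j(A, a) = a*(A + 8*a) (j(A, a) = (4*(2*a) + A)*a = (8*a + A)*a = (A + 8*a)*a = a*(A + 8*a))
W = 3
((-4 + 3)*(-6) + (-26 + W))*j(0, x(1, -5)) = ((-4 + 3)*(-6) + (-26 + 3))*((1 - 5)*(0 + 8*(1 - 5))) = (-1*(-6) - 23)*(-4*(0 + 8*(-4))) = (6 - 23)*(-4*(0 - 32)) = -(-68)*(-32) = -17*128 = -2176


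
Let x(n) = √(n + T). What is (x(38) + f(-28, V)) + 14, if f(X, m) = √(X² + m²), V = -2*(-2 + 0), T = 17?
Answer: 14 + √55 + 20*√2 ≈ 49.700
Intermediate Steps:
V = 4 (V = -2*(-2) = 4)
x(n) = √(17 + n) (x(n) = √(n + 17) = √(17 + n))
(x(38) + f(-28, V)) + 14 = (√(17 + 38) + √((-28)² + 4²)) + 14 = (√55 + √(784 + 16)) + 14 = (√55 + √800) + 14 = (√55 + 20*√2) + 14 = 14 + √55 + 20*√2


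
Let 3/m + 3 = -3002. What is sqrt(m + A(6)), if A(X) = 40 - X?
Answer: sqrt(307011835)/3005 ≈ 5.8309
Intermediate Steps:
m = -3/3005 (m = 3/(-3 - 3002) = 3/(-3005) = 3*(-1/3005) = -3/3005 ≈ -0.00099834)
sqrt(m + A(6)) = sqrt(-3/3005 + (40 - 1*6)) = sqrt(-3/3005 + (40 - 6)) = sqrt(-3/3005 + 34) = sqrt(102167/3005) = sqrt(307011835)/3005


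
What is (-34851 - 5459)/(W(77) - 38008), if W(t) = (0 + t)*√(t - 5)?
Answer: 191512810/180522647 + 4655805*√2/361045294 ≈ 1.0791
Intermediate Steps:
W(t) = t*√(-5 + t)
(-34851 - 5459)/(W(77) - 38008) = (-34851 - 5459)/(77*√(-5 + 77) - 38008) = -40310/(77*√72 - 38008) = -40310/(77*(6*√2) - 38008) = -40310/(462*√2 - 38008) = -40310/(-38008 + 462*√2)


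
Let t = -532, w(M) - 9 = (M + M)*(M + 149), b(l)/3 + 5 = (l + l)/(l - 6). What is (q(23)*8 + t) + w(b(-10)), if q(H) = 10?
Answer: -28339/8 ≈ -3542.4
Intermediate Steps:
b(l) = -15 + 6*l/(-6 + l) (b(l) = -15 + 3*((l + l)/(l - 6)) = -15 + 3*((2*l)/(-6 + l)) = -15 + 3*(2*l/(-6 + l)) = -15 + 6*l/(-6 + l))
w(M) = 9 + 2*M*(149 + M) (w(M) = 9 + (M + M)*(M + 149) = 9 + (2*M)*(149 + M) = 9 + 2*M*(149 + M))
(q(23)*8 + t) + w(b(-10)) = (10*8 - 532) + (9 + 2*(9*(10 - 1*(-10))/(-6 - 10))² + 298*(9*(10 - 1*(-10))/(-6 - 10))) = (80 - 532) + (9 + 2*(9*(10 + 10)/(-16))² + 298*(9*(10 + 10)/(-16))) = -452 + (9 + 2*(9*(-1/16)*20)² + 298*(9*(-1/16)*20)) = -452 + (9 + 2*(-45/4)² + 298*(-45/4)) = -452 + (9 + 2*(2025/16) - 6705/2) = -452 + (9 + 2025/8 - 6705/2) = -452 - 24723/8 = -28339/8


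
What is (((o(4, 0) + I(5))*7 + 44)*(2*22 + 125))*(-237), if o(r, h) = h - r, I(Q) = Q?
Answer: -2042703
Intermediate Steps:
(((o(4, 0) + I(5))*7 + 44)*(2*22 + 125))*(-237) = ((((0 - 1*4) + 5)*7 + 44)*(2*22 + 125))*(-237) = ((((0 - 4) + 5)*7 + 44)*(44 + 125))*(-237) = (((-4 + 5)*7 + 44)*169)*(-237) = ((1*7 + 44)*169)*(-237) = ((7 + 44)*169)*(-237) = (51*169)*(-237) = 8619*(-237) = -2042703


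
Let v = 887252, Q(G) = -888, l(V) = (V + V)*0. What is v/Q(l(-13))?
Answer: -221813/222 ≈ -999.16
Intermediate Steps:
l(V) = 0 (l(V) = (2*V)*0 = 0)
v/Q(l(-13)) = 887252/(-888) = 887252*(-1/888) = -221813/222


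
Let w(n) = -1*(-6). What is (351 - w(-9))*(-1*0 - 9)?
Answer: -3105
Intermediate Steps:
w(n) = 6
(351 - w(-9))*(-1*0 - 9) = (351 - 1*6)*(-1*0 - 9) = (351 - 6)*(0 - 9) = 345*(-9) = -3105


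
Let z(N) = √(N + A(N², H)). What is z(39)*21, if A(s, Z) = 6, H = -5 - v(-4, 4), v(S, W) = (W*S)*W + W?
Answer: 63*√5 ≈ 140.87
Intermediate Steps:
v(S, W) = W + S*W² (v(S, W) = (S*W)*W + W = S*W² + W = W + S*W²)
H = 55 (H = -5 - 4*(1 - 4*4) = -5 - 4*(1 - 16) = -5 - 4*(-15) = -5 - 1*(-60) = -5 + 60 = 55)
z(N) = √(6 + N) (z(N) = √(N + 6) = √(6 + N))
z(39)*21 = √(6 + 39)*21 = √45*21 = (3*√5)*21 = 63*√5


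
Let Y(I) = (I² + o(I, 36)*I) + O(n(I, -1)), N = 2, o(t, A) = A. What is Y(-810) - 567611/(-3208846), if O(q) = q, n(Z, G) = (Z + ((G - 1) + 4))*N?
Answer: 2006568983715/3208846 ≈ 6.2532e+5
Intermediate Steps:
n(Z, G) = 6 + 2*G + 2*Z (n(Z, G) = (Z + ((G - 1) + 4))*2 = (Z + ((-1 + G) + 4))*2 = (Z + (3 + G))*2 = (3 + G + Z)*2 = 6 + 2*G + 2*Z)
Y(I) = 4 + I² + 38*I (Y(I) = (I² + 36*I) + (6 + 2*(-1) + 2*I) = (I² + 36*I) + (6 - 2 + 2*I) = (I² + 36*I) + (4 + 2*I) = 4 + I² + 38*I)
Y(-810) - 567611/(-3208846) = (4 + (-810)² + 38*(-810)) - 567611/(-3208846) = (4 + 656100 - 30780) - 567611*(-1)/3208846 = 625324 - 1*(-567611/3208846) = 625324 + 567611/3208846 = 2006568983715/3208846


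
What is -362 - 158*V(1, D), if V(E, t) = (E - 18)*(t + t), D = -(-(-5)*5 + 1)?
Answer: -140034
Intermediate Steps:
D = -26 (D = -(-1*(-25) + 1) = -(25 + 1) = -1*26 = -26)
V(E, t) = 2*t*(-18 + E) (V(E, t) = (-18 + E)*(2*t) = 2*t*(-18 + E))
-362 - 158*V(1, D) = -362 - 316*(-26)*(-18 + 1) = -362 - 316*(-26)*(-17) = -362 - 158*884 = -362 - 139672 = -140034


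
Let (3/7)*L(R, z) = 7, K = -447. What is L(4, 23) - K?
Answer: 1390/3 ≈ 463.33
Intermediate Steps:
L(R, z) = 49/3 (L(R, z) = (7/3)*7 = 49/3)
L(4, 23) - K = 49/3 - 1*(-447) = 49/3 + 447 = 1390/3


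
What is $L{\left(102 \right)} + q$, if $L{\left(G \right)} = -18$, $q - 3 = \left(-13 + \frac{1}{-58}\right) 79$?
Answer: $- \frac{60515}{58} \approx -1043.4$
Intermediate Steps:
$q = - \frac{59471}{58}$ ($q = 3 + \left(-13 + \frac{1}{-58}\right) 79 = 3 + \left(-13 - \frac{1}{58}\right) 79 = 3 - \frac{59645}{58} = - \frac{59471}{58} \approx -1025.4$)
$L{\left(102 \right)} + q = -18 - \frac{59471}{58} = - \frac{60515}{58}$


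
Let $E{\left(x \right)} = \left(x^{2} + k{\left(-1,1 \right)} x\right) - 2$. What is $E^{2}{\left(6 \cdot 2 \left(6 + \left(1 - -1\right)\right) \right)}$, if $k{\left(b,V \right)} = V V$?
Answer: $86676100$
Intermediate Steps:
$k{\left(b,V \right)} = V^{2}$
$E{\left(x \right)} = -2 + x + x^{2}$ ($E{\left(x \right)} = \left(x^{2} + 1^{2} x\right) - 2 = \left(x^{2} + 1 x\right) - 2 = \left(x^{2} + x\right) - 2 = \left(x + x^{2}\right) - 2 = -2 + x + x^{2}$)
$E^{2}{\left(6 \cdot 2 \left(6 + \left(1 - -1\right)\right) \right)} = \left(-2 + 6 \cdot 2 \left(6 + \left(1 - -1\right)\right) + \left(6 \cdot 2 \left(6 + \left(1 - -1\right)\right)\right)^{2}\right)^{2} = \left(-2 + 12 \left(6 + \left(1 + 1\right)\right) + \left(12 \left(6 + \left(1 + 1\right)\right)\right)^{2}\right)^{2} = \left(-2 + 12 \left(6 + 2\right) + \left(12 \left(6 + 2\right)\right)^{2}\right)^{2} = \left(-2 + 12 \cdot 8 + \left(12 \cdot 8\right)^{2}\right)^{2} = \left(-2 + 96 + 96^{2}\right)^{2} = \left(-2 + 96 + 9216\right)^{2} = 9310^{2} = 86676100$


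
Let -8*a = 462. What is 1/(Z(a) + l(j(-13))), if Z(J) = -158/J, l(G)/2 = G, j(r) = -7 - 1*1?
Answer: -231/3064 ≈ -0.075392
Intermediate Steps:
a = -231/4 (a = -⅛*462 = -231/4 ≈ -57.750)
j(r) = -8 (j(r) = -7 - 1 = -8)
l(G) = 2*G
1/(Z(a) + l(j(-13))) = 1/(-158/(-231/4) + 2*(-8)) = 1/(-158*(-4/231) - 16) = 1/(632/231 - 16) = 1/(-3064/231) = -231/3064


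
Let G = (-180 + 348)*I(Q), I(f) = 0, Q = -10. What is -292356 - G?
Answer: -292356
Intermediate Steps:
G = 0 (G = (-180 + 348)*0 = 168*0 = 0)
-292356 - G = -292356 - 1*0 = -292356 + 0 = -292356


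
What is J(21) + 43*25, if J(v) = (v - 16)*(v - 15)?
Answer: 1105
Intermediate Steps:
J(v) = (-16 + v)*(-15 + v)
J(21) + 43*25 = (240 + 21² - 31*21) + 43*25 = (240 + 441 - 651) + 1075 = 30 + 1075 = 1105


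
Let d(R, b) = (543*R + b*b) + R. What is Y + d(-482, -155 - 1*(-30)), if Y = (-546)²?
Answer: 51533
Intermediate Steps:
Y = 298116
d(R, b) = b² + 544*R (d(R, b) = (543*R + b²) + R = (b² + 543*R) + R = b² + 544*R)
Y + d(-482, -155 - 1*(-30)) = 298116 + ((-155 - 1*(-30))² + 544*(-482)) = 298116 + ((-155 + 30)² - 262208) = 298116 + ((-125)² - 262208) = 298116 + (15625 - 262208) = 298116 - 246583 = 51533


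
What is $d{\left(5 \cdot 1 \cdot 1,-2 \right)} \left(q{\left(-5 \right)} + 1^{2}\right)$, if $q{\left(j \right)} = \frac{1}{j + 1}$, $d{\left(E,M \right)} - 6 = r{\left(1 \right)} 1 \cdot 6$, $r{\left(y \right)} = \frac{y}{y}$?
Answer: $9$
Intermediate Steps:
$r{\left(y \right)} = 1$
$d{\left(E,M \right)} = 12$ ($d{\left(E,M \right)} = 6 + 1 \cdot 1 \cdot 6 = 6 + 1 \cdot 6 = 6 + 6 = 12$)
$q{\left(j \right)} = \frac{1}{1 + j}$
$d{\left(5 \cdot 1 \cdot 1,-2 \right)} \left(q{\left(-5 \right)} + 1^{2}\right) = 12 \left(\frac{1}{1 - 5} + 1^{2}\right) = 12 \left(\frac{1}{-4} + 1\right) = 12 \left(- \frac{1}{4} + 1\right) = 12 \cdot \frac{3}{4} = 9$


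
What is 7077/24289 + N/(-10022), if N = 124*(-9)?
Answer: 49016109/121712179 ≈ 0.40272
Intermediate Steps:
N = -1116
7077/24289 + N/(-10022) = 7077/24289 - 1116/(-10022) = 7077*(1/24289) - 1116*(-1/10022) = 7077/24289 + 558/5011 = 49016109/121712179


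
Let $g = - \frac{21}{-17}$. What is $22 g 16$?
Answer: $\frac{7392}{17} \approx 434.82$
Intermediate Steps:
$g = \frac{21}{17}$ ($g = \left(-21\right) \left(- \frac{1}{17}\right) = \frac{21}{17} \approx 1.2353$)
$22 g 16 = 22 \cdot \frac{21}{17} \cdot 16 = \frac{462}{17} \cdot 16 = \frac{7392}{17}$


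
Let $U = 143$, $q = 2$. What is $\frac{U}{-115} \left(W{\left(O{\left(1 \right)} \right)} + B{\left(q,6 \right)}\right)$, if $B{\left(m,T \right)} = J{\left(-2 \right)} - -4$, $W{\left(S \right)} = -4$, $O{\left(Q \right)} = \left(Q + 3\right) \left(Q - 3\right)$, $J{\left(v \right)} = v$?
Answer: $\frac{286}{115} \approx 2.487$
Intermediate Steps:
$O{\left(Q \right)} = \left(-3 + Q\right) \left(3 + Q\right)$ ($O{\left(Q \right)} = \left(3 + Q\right) \left(-3 + Q\right) = \left(-3 + Q\right) \left(3 + Q\right)$)
$B{\left(m,T \right)} = 2$ ($B{\left(m,T \right)} = -2 - -4 = -2 + 4 = 2$)
$\frac{U}{-115} \left(W{\left(O{\left(1 \right)} \right)} + B{\left(q,6 \right)}\right) = \frac{143}{-115} \left(-4 + 2\right) = 143 \left(- \frac{1}{115}\right) \left(-2\right) = \left(- \frac{143}{115}\right) \left(-2\right) = \frac{286}{115}$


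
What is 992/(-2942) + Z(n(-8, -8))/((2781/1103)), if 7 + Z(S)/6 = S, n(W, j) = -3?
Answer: -32910052/1363617 ≈ -24.134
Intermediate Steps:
Z(S) = -42 + 6*S
992/(-2942) + Z(n(-8, -8))/((2781/1103)) = 992/(-2942) + (-42 + 6*(-3))/((2781/1103)) = 992*(-1/2942) + (-42 - 18)/((2781*(1/1103))) = -496/1471 - 60/2781/1103 = -496/1471 - 60*1103/2781 = -496/1471 - 22060/927 = -32910052/1363617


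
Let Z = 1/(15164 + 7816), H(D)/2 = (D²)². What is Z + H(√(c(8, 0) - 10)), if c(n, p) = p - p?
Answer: 4596001/22980 ≈ 200.00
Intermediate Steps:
c(n, p) = 0
H(D) = 2*D⁴ (H(D) = 2*(D²)² = 2*D⁴)
Z = 1/22980 ≈ 4.3516e-5
Z + H(√(c(8, 0) - 10)) = 1/22980 + 2*(√(0 - 10))⁴ = 1/22980 + 2*(√(-10))⁴ = 1/22980 + 2*(I*√10)⁴ = 1/22980 + 2*100 = 1/22980 + 200 = 4596001/22980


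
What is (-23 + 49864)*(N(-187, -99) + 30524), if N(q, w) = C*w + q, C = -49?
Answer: 1753805108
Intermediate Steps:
N(q, w) = q - 49*w (N(q, w) = -49*w + q = q - 49*w)
(-23 + 49864)*(N(-187, -99) + 30524) = (-23 + 49864)*((-187 - 49*(-99)) + 30524) = 49841*((-187 + 4851) + 30524) = 49841*(4664 + 30524) = 49841*35188 = 1753805108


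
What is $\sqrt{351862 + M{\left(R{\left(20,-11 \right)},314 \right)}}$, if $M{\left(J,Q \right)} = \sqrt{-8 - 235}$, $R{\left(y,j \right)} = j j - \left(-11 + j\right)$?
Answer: $\sqrt{351862 + 9 i \sqrt{3}} \approx 593.18 + 0.01 i$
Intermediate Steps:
$R{\left(y,j \right)} = 11 + j^{2} - j$ ($R{\left(y,j \right)} = j^{2} - \left(-11 + j\right) = 11 + j^{2} - j$)
$M{\left(J,Q \right)} = 9 i \sqrt{3}$ ($M{\left(J,Q \right)} = \sqrt{-243} = 9 i \sqrt{3}$)
$\sqrt{351862 + M{\left(R{\left(20,-11 \right)},314 \right)}} = \sqrt{351862 + 9 i \sqrt{3}}$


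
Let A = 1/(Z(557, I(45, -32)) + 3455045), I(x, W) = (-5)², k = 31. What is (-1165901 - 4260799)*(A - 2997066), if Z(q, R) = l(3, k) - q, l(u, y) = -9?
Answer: 18728087189375055700/1151493 ≈ 1.6264e+13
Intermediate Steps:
I(x, W) = 25
Z(q, R) = -9 - q
A = 1/3454479 (A = 1/((-9 - 1*557) + 3455045) = 1/((-9 - 557) + 3455045) = 1/(-566 + 3455045) = 1/3454479 ≈ 2.8948e-7)
(-1165901 - 4260799)*(A - 2997066) = (-1165901 - 4260799)*(1/3454479 - 2997066) = -5426700*(-10353301558613/3454479) = 18728087189375055700/1151493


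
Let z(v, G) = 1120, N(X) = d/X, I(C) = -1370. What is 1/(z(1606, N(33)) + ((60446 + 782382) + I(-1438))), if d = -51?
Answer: 1/842578 ≈ 1.1868e-6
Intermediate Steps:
N(X) = -51/X
1/(z(1606, N(33)) + ((60446 + 782382) + I(-1438))) = 1/(1120 + ((60446 + 782382) - 1370)) = 1/(1120 + (842828 - 1370)) = 1/(1120 + 841458) = 1/842578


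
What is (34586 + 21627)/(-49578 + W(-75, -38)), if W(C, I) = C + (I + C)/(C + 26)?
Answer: -2754437/2432884 ≈ -1.1322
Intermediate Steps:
W(C, I) = C + (C + I)/(26 + C)
(34586 + 21627)/(-49578 + W(-75, -38)) = (34586 + 21627)/(-49578 + (-38 + (-75)² + 27*(-75))/(26 - 75)) = 56213/(-49578 + (-38 + 5625 - 2025)/(-49)) = 56213/(-49578 - 1/49*3562) = 56213/(-49578 - 3562/49) = 56213/(-2432884/49) = 56213*(-49/2432884) = -2754437/2432884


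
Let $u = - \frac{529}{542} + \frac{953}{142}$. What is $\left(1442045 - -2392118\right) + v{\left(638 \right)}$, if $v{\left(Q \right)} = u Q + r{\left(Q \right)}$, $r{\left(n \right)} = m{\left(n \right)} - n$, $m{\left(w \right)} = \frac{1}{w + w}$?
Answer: $\frac{94208686632117}{24551516} \approx 3.8372 \cdot 10^{6}$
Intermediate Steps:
$m{\left(w \right)} = \frac{1}{2 w}$
$r{\left(n \right)} = \frac{1}{2 n} - n$
$u = \frac{110352}{19241}$ ($u = \left(-529\right) \frac{1}{542} + 953 \cdot \frac{1}{142} = - \frac{529}{542} + \frac{953}{142} = \frac{110352}{19241} \approx 5.7353$)
$v{\left(Q \right)} = \frac{1}{2 Q} + \frac{91111 Q}{19241}$ ($v{\left(Q \right)} = \frac{110352 Q}{19241} - \left(Q - \frac{1}{2 Q}\right) = \frac{1}{2 Q} + \frac{91111 Q}{19241}$)
$\left(1442045 - -2392118\right) + v{\left(638 \right)} = \left(1442045 - -2392118\right) + \frac{19241 + 182222 \cdot 638^{2}}{38482 \cdot 638} = \left(1442045 + 2392118\right) + \frac{1}{38482} \cdot \frac{1}{638} \left(19241 + 182222 \cdot 407044\right) = 3834163 + \frac{1}{38482} \cdot \frac{1}{638} \left(19241 + 74172371768\right) = 3834163 + \frac{1}{38482} \cdot \frac{1}{638} \cdot 74172391009 = 3834163 + \frac{74172391009}{24551516} = \frac{94208686632117}{24551516}$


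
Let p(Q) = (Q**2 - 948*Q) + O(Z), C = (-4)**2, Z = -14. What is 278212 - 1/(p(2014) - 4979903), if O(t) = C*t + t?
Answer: 788234968005/2833217 ≈ 2.7821e+5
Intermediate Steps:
C = 16
O(t) = 17*t (O(t) = 16*t + t = 17*t)
p(Q) = -238 + Q**2 - 948*Q (p(Q) = (Q**2 - 948*Q) + 17*(-14) = (Q**2 - 948*Q) - 238 = -238 + Q**2 - 948*Q)
278212 - 1/(p(2014) - 4979903) = 278212 - 1/((-238 + 2014**2 - 948*2014) - 4979903) = 278212 - 1/((-238 + 4056196 - 1909272) - 4979903) = 278212 - 1/(2146686 - 4979903) = 278212 - 1/(-2833217) = 278212 - 1*(-1/2833217) = 278212 + 1/2833217 = 788234968005/2833217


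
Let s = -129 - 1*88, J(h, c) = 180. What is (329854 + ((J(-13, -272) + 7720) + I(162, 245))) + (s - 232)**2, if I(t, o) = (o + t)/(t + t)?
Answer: 174751427/324 ≈ 5.3936e+5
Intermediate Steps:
s = -217 (s = -129 - 88 = -217)
I(t, o) = (o + t)/(2*t) (I(t, o) = (o + t)/((2*t)) = (o + t)*(1/(2*t)) = (o + t)/(2*t))
(329854 + ((J(-13, -272) + 7720) + I(162, 245))) + (s - 232)**2 = (329854 + ((180 + 7720) + (1/2)*(245 + 162)/162)) + (-217 - 232)**2 = (329854 + (7900 + (1/2)*(1/162)*407)) + (-449)**2 = (329854 + (7900 + 407/324)) + 201601 = (329854 + 2560007/324) + 201601 = 109432703/324 + 201601 = 174751427/324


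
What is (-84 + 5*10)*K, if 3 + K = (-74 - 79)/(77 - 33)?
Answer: 4845/22 ≈ 220.23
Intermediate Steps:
K = -285/44 (K = -3 + (-74 - 79)/(77 - 33) = -3 - 153/44 = -285/44 ≈ -6.4773)
(-84 + 5*10)*K = (-84 + 5*10)*(-285/44) = (-84 + 50)*(-285/44) = -34*(-285/44) = 4845/22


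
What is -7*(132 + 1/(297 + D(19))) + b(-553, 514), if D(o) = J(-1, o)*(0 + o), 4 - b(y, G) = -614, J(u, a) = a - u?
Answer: -207169/677 ≈ -306.01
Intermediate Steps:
b(y, G) = 618 (b(y, G) = 4 - 1*(-614) = 4 + 614 = 618)
D(o) = o*(1 + o) (D(o) = (o - 1*(-1))*(0 + o) = (o + 1)*o = (1 + o)*o = o*(1 + o))
-7*(132 + 1/(297 + D(19))) + b(-553, 514) = -7*(132 + 1/(297 + 19*(1 + 19))) + 618 = -7*(132 + 1/(297 + 19*20)) + 618 = -7*(132 + 1/(297 + 380)) + 618 = -7*(132 + 1/677) + 618 = -7*89365/677 + 618 = -625555/677 + 618 = -207169/677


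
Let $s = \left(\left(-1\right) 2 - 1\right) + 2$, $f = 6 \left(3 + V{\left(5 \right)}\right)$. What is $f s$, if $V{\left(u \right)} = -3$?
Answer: $0$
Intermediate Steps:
$f = 0$ ($f = 6 \left(3 - 3\right) = 6 \cdot 0 = 0$)
$s = -1$ ($s = \left(-2 - 1\right) + 2 = -3 + 2 = -1$)
$f s = 0 \left(-1\right) = 0$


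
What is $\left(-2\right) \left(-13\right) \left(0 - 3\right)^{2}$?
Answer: $234$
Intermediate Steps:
$\left(-2\right) \left(-13\right) \left(0 - 3\right)^{2} = 26 \left(-3\right)^{2} = 26 \cdot 9 = 234$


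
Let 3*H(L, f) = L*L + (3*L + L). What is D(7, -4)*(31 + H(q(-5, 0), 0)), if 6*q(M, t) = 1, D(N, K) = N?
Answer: 23611/108 ≈ 218.62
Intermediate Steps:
q(M, t) = ⅙ (q(M, t) = (⅙)*1 = ⅙)
H(L, f) = L²/3 + 4*L/3 (H(L, f) = (L*L + (3*L + L))/3 = (L² + 4*L)/3 = L²/3 + 4*L/3)
D(7, -4)*(31 + H(q(-5, 0), 0)) = 7*(31 + (⅓)*(⅙)*(4 + ⅙)) = 7*(31 + (⅓)*(⅙)*(25/6)) = 7*(31 + 25/108) = 7*(3373/108) = 23611/108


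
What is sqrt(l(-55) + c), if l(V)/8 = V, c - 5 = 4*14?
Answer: I*sqrt(379) ≈ 19.468*I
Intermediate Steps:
c = 61 (c = 5 + 4*14 = 5 + 56 = 61)
l(V) = 8*V
sqrt(l(-55) + c) = sqrt(8*(-55) + 61) = sqrt(-440 + 61) = sqrt(-379) = I*sqrt(379)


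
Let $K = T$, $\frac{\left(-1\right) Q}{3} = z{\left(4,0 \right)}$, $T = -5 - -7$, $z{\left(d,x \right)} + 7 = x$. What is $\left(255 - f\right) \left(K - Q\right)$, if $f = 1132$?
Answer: $16663$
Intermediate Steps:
$z{\left(d,x \right)} = -7 + x$
$T = 2$ ($T = -5 + 7 = 2$)
$Q = 21$ ($Q = - 3 \left(-7 + 0\right) = \left(-3\right) \left(-7\right) = 21$)
$K = 2$
$\left(255 - f\right) \left(K - Q\right) = \left(255 - 1132\right) \left(2 - 21\right) = \left(-877\right) \left(-19\right) = 16663$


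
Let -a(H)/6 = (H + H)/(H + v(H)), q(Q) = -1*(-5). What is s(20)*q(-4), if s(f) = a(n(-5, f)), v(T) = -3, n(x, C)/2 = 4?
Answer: -96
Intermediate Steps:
q(Q) = 5
n(x, C) = 8 (n(x, C) = 2*4 = 8)
a(H) = -12*H/(-3 + H) (a(H) = -6*(H + H)/(H - 3) = -6*2*H/(-3 + H) = -12*H/(-3 + H))
s(f) = -96/5 (s(f) = -12*8/(-3 + 8) = -12*8/5 = -12*8*1/5 = -96/5)
s(20)*q(-4) = -96/5*5 = -96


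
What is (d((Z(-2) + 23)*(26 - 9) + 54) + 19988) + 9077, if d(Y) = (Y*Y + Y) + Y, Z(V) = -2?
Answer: 198808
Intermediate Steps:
d(Y) = Y² + 2*Y (d(Y) = (Y² + Y) + Y = (Y + Y²) + Y = Y² + 2*Y)
(d((Z(-2) + 23)*(26 - 9) + 54) + 19988) + 9077 = (((-2 + 23)*(26 - 9) + 54)*(2 + ((-2 + 23)*(26 - 9) + 54)) + 19988) + 9077 = ((21*17 + 54)*(2 + (21*17 + 54)) + 19988) + 9077 = ((357 + 54)*(2 + (357 + 54)) + 19988) + 9077 = (411*(2 + 411) + 19988) + 9077 = (411*413 + 19988) + 9077 = (169743 + 19988) + 9077 = 189731 + 9077 = 198808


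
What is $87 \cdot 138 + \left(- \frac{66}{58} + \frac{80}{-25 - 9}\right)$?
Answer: $\frac{5917237}{493} \approx 12003.0$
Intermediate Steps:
$87 \cdot 138 + \left(- \frac{66}{58} + \frac{80}{-25 - 9}\right) = 12006 + \left(\left(-66\right) \frac{1}{58} + \frac{80}{-25 - 9}\right) = 12006 + \left(- \frac{33}{29} + \frac{80}{-34}\right) = 12006 + \left(- \frac{33}{29} + 80 \left(- \frac{1}{34}\right)\right) = 12006 - \frac{1721}{493} = \frac{5917237}{493}$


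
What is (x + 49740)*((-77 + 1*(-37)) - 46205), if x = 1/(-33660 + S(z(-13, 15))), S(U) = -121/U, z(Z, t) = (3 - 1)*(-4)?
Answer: -620117319991988/269159 ≈ -2.3039e+9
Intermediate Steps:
z(Z, t) = -8 (z(Z, t) = 2*(-4) = -8)
x = -8/269159 (x = 1/(-33660 - 121/(-8)) = 1/(-33660 - 121*(-⅛)) = 1/(-33660 + 121/8) = 1/(-269159/8) = -8/269159 ≈ -2.9722e-5)
(x + 49740)*((-77 + 1*(-37)) - 46205) = (-8/269159 + 49740)*((-77 + 1*(-37)) - 46205) = 13387968652*((-77 - 37) - 46205)/269159 = 13387968652*(-114 - 46205)/269159 = (13387968652/269159)*(-46319) = -620117319991988/269159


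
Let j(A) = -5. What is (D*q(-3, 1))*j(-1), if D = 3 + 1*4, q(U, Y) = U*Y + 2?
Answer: 35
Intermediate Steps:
q(U, Y) = 2 + U*Y
D = 7 (D = 3 + 4 = 7)
(D*q(-3, 1))*j(-1) = (7*(2 - 3*1))*(-5) = (7*(2 - 3))*(-5) = (7*(-1))*(-5) = -7*(-5) = 35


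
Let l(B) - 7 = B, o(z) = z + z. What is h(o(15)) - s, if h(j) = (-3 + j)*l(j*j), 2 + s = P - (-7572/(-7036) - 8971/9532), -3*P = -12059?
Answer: 1029722310493/50300364 ≈ 20471.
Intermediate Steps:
P = 12059/3 (P = -1/3*(-12059) = 12059/3 ≈ 4019.7)
o(z) = 2*z
s = 202083303503/50300364 (s = -2 + (12059/3 - (-7572/(-7036) - 8971/9532)) = -2 + (12059/3 - (-7572*(-1/7036) - 8971*1/9532)) = -2 + (12059/3 - (1893/1759 - 8971/9532)) = -2 + (12059/3 - 1*2264087/16766788) = -2 + (12059/3 - 2264087/16766788) = -2 + 202183904231/50300364 = 202083303503/50300364 ≈ 4017.5)
l(B) = 7 + B
h(j) = (-3 + j)*(7 + j**2) (h(j) = (-3 + j)*(7 + j*j) = (-3 + j)*(7 + j**2))
h(o(15)) - s = (-3 + 2*15)*(7 + (2*15)**2) - 1*202083303503/50300364 = (-3 + 30)*(7 + 30**2) - 202083303503/50300364 = 27*(7 + 900) - 202083303503/50300364 = 27*907 - 202083303503/50300364 = 24489 - 202083303503/50300364 = 1029722310493/50300364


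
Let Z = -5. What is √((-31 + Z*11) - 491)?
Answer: I*√577 ≈ 24.021*I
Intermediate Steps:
√((-31 + Z*11) - 491) = √((-31 - 5*11) - 491) = √((-31 - 55) - 491) = √(-86 - 491) = √(-577) = I*√577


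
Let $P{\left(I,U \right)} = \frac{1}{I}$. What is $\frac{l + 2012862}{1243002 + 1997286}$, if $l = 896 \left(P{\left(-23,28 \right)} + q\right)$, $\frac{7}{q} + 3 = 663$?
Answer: $\frac{3819349757}{6148446480} \approx 0.62119$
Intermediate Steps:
$q = \frac{7}{660}$ ($q = \frac{7}{-3 + 663} = \frac{7}{660} \approx 0.010606$)
$l = - \frac{111776}{3795}$ ($l = 896 \left(\frac{1}{-23} + \frac{7}{660}\right) = 896 \left(- \frac{1}{23} + \frac{7}{660}\right) = 896 \left(- \frac{499}{15180}\right) = - \frac{111776}{3795} \approx -29.453$)
$\frac{l + 2012862}{1243002 + 1997286} = \frac{- \frac{111776}{3795} + 2012862}{1243002 + 1997286} = \frac{7638699514}{3795 \cdot 3240288} = \frac{7638699514}{3795} \cdot \frac{1}{3240288} = \frac{3819349757}{6148446480}$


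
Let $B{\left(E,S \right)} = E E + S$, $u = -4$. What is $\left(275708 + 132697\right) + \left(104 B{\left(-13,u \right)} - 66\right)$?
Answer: $425499$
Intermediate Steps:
$B{\left(E,S \right)} = S + E^{2}$ ($B{\left(E,S \right)} = E^{2} + S = S + E^{2}$)
$\left(275708 + 132697\right) + \left(104 B{\left(-13,u \right)} - 66\right) = \left(275708 + 132697\right) - \left(66 - 104 \left(-4 + \left(-13\right)^{2}\right)\right) = 408405 - \left(66 - 104 \left(-4 + 169\right)\right) = 408405 + \left(104 \cdot 165 - 66\right) = 408405 + \left(17160 - 66\right) = 408405 + 17094 = 425499$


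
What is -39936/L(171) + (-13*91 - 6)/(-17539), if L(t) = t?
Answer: -233411395/999723 ≈ -233.48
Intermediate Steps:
-39936/L(171) + (-13*91 - 6)/(-17539) = -39936/171 + (-13*91 - 6)/(-17539) = -39936*1/171 + (-1183 - 6)*(-1/17539) = -13312/57 - 1189*(-1/17539) = -13312/57 + 1189/17539 = -233411395/999723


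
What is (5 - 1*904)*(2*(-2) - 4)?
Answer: 7192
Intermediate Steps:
(5 - 1*904)*(2*(-2) - 4) = (5 - 904)*(-4 - 4) = -899*(-8) = 7192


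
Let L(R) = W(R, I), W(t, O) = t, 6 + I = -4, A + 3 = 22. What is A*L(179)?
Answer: 3401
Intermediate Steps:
A = 19 (A = -3 + 22 = 19)
I = -10 (I = -6 - 4 = -10)
L(R) = R
A*L(179) = 19*179 = 3401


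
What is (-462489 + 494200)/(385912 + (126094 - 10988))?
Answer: 31711/501018 ≈ 0.063293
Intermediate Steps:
(-462489 + 494200)/(385912 + (126094 - 10988)) = 31711/(385912 + 115106) = 31711/501018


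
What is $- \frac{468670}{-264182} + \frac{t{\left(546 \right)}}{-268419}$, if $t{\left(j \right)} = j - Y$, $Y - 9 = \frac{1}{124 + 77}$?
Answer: $\frac{12628635865189}{7126602559929} \approx 1.772$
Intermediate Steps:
$Y = \frac{1810}{201}$ ($Y = 9 + \frac{1}{124 + 77} = 9 + \frac{1}{201} = \frac{1810}{201} \approx 9.005$)
$t{\left(j \right)} = - \frac{1810}{201} + j$ ($t{\left(j \right)} = j - \frac{1810}{201} = - \frac{1810}{201} + j$)
$- \frac{468670}{-264182} + \frac{t{\left(546 \right)}}{-268419} = - \frac{468670}{-264182} + \frac{- \frac{1810}{201} + 546}{-268419} = \left(-468670\right) \left(- \frac{1}{264182}\right) + \frac{107936}{201} \left(- \frac{1}{268419}\right) = \frac{234335}{132091} - \frac{107936}{53952219} = \frac{12628635865189}{7126602559929}$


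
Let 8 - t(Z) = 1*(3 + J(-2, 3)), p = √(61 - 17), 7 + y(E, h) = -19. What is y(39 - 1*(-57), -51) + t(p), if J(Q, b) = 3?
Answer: -24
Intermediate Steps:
y(E, h) = -26 (y(E, h) = -7 - 19 = -26)
p = 2*√11 (p = √44 = 2*√11 ≈ 6.6332)
t(Z) = 2 (t(Z) = 8 - (3 + 3) = 8 - 6 = 2)
y(39 - 1*(-57), -51) + t(p) = -26 + 2 = -24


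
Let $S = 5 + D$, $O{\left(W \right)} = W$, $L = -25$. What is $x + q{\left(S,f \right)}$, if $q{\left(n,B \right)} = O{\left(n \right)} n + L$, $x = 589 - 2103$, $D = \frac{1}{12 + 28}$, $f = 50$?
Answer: $- \frac{2421999}{1600} \approx -1513.8$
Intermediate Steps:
$D = \frac{1}{40} \approx 0.025$
$x = -1514$
$S = \frac{201}{40}$ ($S = 5 + \frac{1}{40} = \frac{201}{40} \approx 5.025$)
$q{\left(n,B \right)} = -25 + n^{2}$ ($q{\left(n,B \right)} = n n - 25 = n^{2} - 25 = -25 + n^{2}$)
$x + q{\left(S,f \right)} = -1514 - \left(25 - \left(\frac{201}{40}\right)^{2}\right) = -1514 + \left(-25 + \frac{40401}{1600}\right) = -1514 + \frac{401}{1600} = - \frac{2421999}{1600}$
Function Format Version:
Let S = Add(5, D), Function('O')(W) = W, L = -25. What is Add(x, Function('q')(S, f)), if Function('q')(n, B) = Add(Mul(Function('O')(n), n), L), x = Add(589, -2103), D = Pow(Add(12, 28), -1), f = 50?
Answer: Rational(-2421999, 1600) ≈ -1513.8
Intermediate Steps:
D = Rational(1, 40) (D = Pow(40, -1) = Rational(1, 40) ≈ 0.025000)
x = -1514
S = Rational(201, 40) (S = Add(5, Rational(1, 40)) = Rational(201, 40) ≈ 5.0250)
Function('q')(n, B) = Add(-25, Pow(n, 2)) (Function('q')(n, B) = Add(Mul(n, n), -25) = Add(Pow(n, 2), -25) = Add(-25, Pow(n, 2)))
Add(x, Function('q')(S, f)) = Add(-1514, Add(-25, Pow(Rational(201, 40), 2))) = Add(-1514, Add(-25, Rational(40401, 1600))) = Add(-1514, Rational(401, 1600)) = Rational(-2421999, 1600)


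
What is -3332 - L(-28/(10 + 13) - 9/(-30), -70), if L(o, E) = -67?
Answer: -3265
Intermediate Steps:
-3332 - L(-28/(10 + 13) - 9/(-30), -70) = -3332 - 1*(-67) = -3332 + 67 = -3265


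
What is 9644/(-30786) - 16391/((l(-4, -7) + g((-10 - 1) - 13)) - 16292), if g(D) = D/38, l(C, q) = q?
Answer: 1100162317/1589034783 ≈ 0.69235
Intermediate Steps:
g(D) = D/38 (g(D) = D*(1/38) = D/38)
9644/(-30786) - 16391/((l(-4, -7) + g((-10 - 1) - 13)) - 16292) = 9644/(-30786) - 16391/((-7 + ((-10 - 1) - 13)/38) - 16292) = 9644*(-1/30786) - 16391/((-7 + (-11 - 13)/38) - 16292) = -4822/15393 - 16391/((-7 + (1/38)*(-24)) - 16292) = -4822/15393 - 16391/((-7 - 12/19) - 16292) = -4822/15393 - 16391/(-145/19 - 16292) = -4822/15393 - 16391/(-309693/19) = -4822/15393 - 16391*(-19/309693) = -4822/15393 + 311429/309693 = 1100162317/1589034783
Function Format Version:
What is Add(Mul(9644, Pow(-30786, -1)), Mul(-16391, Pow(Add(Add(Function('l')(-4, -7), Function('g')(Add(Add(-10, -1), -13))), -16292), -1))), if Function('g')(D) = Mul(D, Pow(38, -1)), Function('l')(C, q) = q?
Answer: Rational(1100162317, 1589034783) ≈ 0.69235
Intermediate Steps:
Function('g')(D) = Mul(Rational(1, 38), D) (Function('g')(D) = Mul(D, Rational(1, 38)) = Mul(Rational(1, 38), D))
Add(Mul(9644, Pow(-30786, -1)), Mul(-16391, Pow(Add(Add(Function('l')(-4, -7), Function('g')(Add(Add(-10, -1), -13))), -16292), -1))) = Add(Mul(9644, Pow(-30786, -1)), Mul(-16391, Pow(Add(Add(-7, Mul(Rational(1, 38), Add(Add(-10, -1), -13))), -16292), -1))) = Add(Mul(9644, Rational(-1, 30786)), Mul(-16391, Pow(Add(Add(-7, Mul(Rational(1, 38), Add(-11, -13))), -16292), -1))) = Add(Rational(-4822, 15393), Mul(-16391, Pow(Add(Add(-7, Mul(Rational(1, 38), -24)), -16292), -1))) = Add(Rational(-4822, 15393), Mul(-16391, Pow(Add(Add(-7, Rational(-12, 19)), -16292), -1))) = Add(Rational(-4822, 15393), Mul(-16391, Pow(Add(Rational(-145, 19), -16292), -1))) = Add(Rational(-4822, 15393), Mul(-16391, Pow(Rational(-309693, 19), -1))) = Add(Rational(-4822, 15393), Mul(-16391, Rational(-19, 309693))) = Add(Rational(-4822, 15393), Rational(311429, 309693)) = Rational(1100162317, 1589034783)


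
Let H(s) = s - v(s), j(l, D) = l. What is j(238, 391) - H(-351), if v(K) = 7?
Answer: 596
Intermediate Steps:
H(s) = -7 + s (H(s) = s - 1*7 = s - 7 = -7 + s)
j(238, 391) - H(-351) = 238 - (-7 - 351) = 238 - 1*(-358) = 238 + 358 = 596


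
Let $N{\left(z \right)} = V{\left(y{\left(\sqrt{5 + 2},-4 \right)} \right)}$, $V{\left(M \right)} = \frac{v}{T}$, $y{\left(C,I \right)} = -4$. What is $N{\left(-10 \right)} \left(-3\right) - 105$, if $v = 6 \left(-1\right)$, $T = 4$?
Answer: $- \frac{201}{2} \approx -100.5$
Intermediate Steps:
$v = -6$
$V{\left(M \right)} = - \frac{3}{2}$ ($V{\left(M \right)} = - \frac{6}{4} = \left(-6\right) \frac{1}{4} = - \frac{3}{2}$)
$N{\left(z \right)} = - \frac{3}{2}$
$N{\left(-10 \right)} \left(-3\right) - 105 = \left(- \frac{3}{2}\right) \left(-3\right) - 105 = \frac{9}{2} - 105 = - \frac{201}{2}$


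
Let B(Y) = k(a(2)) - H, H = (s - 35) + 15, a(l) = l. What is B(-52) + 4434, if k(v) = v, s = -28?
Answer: 4484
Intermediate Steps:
H = -48 (H = (-28 - 35) + 15 = -63 + 15 = -48)
B(Y) = 50 (B(Y) = 2 - 1*(-48) = 2 + 48 = 50)
B(-52) + 4434 = 50 + 4434 = 4484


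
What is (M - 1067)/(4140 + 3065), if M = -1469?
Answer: -2536/7205 ≈ -0.35198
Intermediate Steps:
(M - 1067)/(4140 + 3065) = (-1469 - 1067)/(4140 + 3065) = -2536/7205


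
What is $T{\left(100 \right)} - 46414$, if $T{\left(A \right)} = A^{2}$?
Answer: $-36414$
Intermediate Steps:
$T{\left(100 \right)} - 46414 = 100^{2} - 46414 = 10000 - 46414 = -36414$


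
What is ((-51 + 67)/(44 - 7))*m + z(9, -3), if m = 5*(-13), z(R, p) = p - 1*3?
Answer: -1262/37 ≈ -34.108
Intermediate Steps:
z(R, p) = -3 + p (z(R, p) = p - 3 = -3 + p)
m = -65
((-51 + 67)/(44 - 7))*m + z(9, -3) = ((-51 + 67)/(44 - 7))*(-65) + (-3 - 3) = (16/37)*(-65) - 6 = -1040/37 - 6 = -1262/37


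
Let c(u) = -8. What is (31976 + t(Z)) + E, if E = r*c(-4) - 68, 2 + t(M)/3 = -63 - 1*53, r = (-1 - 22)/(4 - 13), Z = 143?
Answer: 283802/9 ≈ 31534.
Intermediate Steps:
r = 23/9 (r = -23/(-9) = -23*(-1/9) = 23/9 ≈ 2.5556)
t(M) = -354 (t(M) = -6 + 3*(-63 - 1*53) = -6 + 3*(-63 - 53) = -6 + 3*(-116) = -6 - 348 = -354)
E = -796/9 (E = (23/9)*(-8) - 68 = -184/9 - 68 = -796/9 ≈ -88.444)
(31976 + t(Z)) + E = (31976 - 354) - 796/9 = 31622 - 796/9 = 283802/9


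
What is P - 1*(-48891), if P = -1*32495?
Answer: 16396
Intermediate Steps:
P = -32495
P - 1*(-48891) = -32495 - 1*(-48891) = -32495 + 48891 = 16396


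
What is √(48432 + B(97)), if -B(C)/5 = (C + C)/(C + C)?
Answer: √48427 ≈ 220.06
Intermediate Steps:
B(C) = -5 (B(C) = -5*(C + C)/(C + C) = -5*2*C/(2*C) = -5*2*C*1/(2*C) = -5*1 = -5)
√(48432 + B(97)) = √(48432 - 5) = √48427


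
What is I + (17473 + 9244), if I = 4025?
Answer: 30742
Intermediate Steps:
I + (17473 + 9244) = 4025 + (17473 + 9244) = 4025 + 26717 = 30742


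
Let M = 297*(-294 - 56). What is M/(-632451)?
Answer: 34650/210817 ≈ 0.16436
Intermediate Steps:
M = -103950 (M = 297*(-350) = -103950)
M/(-632451) = -103950/(-632451) = -103950*(-1/632451) = 34650/210817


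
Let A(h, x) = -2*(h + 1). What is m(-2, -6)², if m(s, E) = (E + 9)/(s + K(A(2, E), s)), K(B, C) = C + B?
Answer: 9/100 ≈ 0.090000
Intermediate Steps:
A(h, x) = -2 - 2*h (A(h, x) = -2*(1 + h) = -2 - 2*h)
K(B, C) = B + C
m(s, E) = (9 + E)/(-6 + 2*s) (m(s, E) = (E + 9)/(s + ((-2 - 2*2) + s)) = (9 + E)/(s + ((-2 - 4) + s)) = (9 + E)/(s + (-6 + s)) = (9 + E)/(-6 + 2*s))
m(-2, -6)² = ((9 - 6)/(2*(-3 - 2)))² = ((½)*3/(-5))² = ((½)*(-⅕)*3)² = (-3/10)² = 9/100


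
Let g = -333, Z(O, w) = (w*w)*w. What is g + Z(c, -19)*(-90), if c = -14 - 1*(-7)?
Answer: 616977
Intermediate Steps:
c = -7 (c = -14 + 7 = -7)
Z(O, w) = w**3 (Z(O, w) = w**2*w = w**3)
g + Z(c, -19)*(-90) = -333 + (-19)**3*(-90) = -333 - 6859*(-90) = -333 + 617310 = 616977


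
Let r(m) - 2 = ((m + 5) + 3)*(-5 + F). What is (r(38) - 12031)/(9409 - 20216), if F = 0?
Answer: 12259/10807 ≈ 1.1344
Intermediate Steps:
r(m) = -38 - 5*m (r(m) = 2 + ((m + 5) + 3)*(-5 + 0) = 2 + ((5 + m) + 3)*(-5) = 2 + (8 + m)*(-5) = 2 + (-40 - 5*m) = -38 - 5*m)
(r(38) - 12031)/(9409 - 20216) = ((-38 - 5*38) - 12031)/(9409 - 20216) = ((-38 - 190) - 12031)/(-10807) = (-228 - 12031)*(-1/10807) = -12259*(-1/10807) = 12259/10807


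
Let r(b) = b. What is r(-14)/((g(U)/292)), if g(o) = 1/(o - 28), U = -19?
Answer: 192136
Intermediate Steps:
g(o) = 1/(-28 + o)
r(-14)/((g(U)/292)) = -14/(1/(-28 - 19*292)) = -14/((1/292)/(-47)) = -14/((-1/47*1/292)) = -14/(-1/13724) = -14*(-13724) = 192136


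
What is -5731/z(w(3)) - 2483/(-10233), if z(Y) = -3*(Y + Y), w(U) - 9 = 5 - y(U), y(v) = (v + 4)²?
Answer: -19374631/716310 ≈ -27.048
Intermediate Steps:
y(v) = (4 + v)²
w(U) = 14 - (4 + U)² (w(U) = 9 + (5 - (4 + U)²) = 14 - (4 + U)²)
z(Y) = -6*Y
-5731/z(w(3)) - 2483/(-10233) = -5731*(-1/(6*(14 - (4 + 3)²))) - 2483/(-10233) = -5731*(-1/(6*(14 - 1*7²))) - 2483*(-1/10233) = -5731*(-1/(6*(14 - 1*49))) + 2483/10233 = -5731*(-1/(6*(14 - 49))) + 2483/10233 = -5731/((-6*(-35))) + 2483/10233 = -5731/210 + 2483/10233 = -19374631/716310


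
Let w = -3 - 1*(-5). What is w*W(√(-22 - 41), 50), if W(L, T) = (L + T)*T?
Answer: 5000 + 300*I*√7 ≈ 5000.0 + 793.73*I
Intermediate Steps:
W(L, T) = T*(L + T)
w = 2 (w = -3 + 5 = 2)
w*W(√(-22 - 41), 50) = 2*(50*(√(-22 - 41) + 50)) = 2*(50*(√(-63) + 50)) = 2*(50*(3*I*√7 + 50)) = 2*(50*(50 + 3*I*√7)) = 2*(2500 + 150*I*√7) = 5000 + 300*I*√7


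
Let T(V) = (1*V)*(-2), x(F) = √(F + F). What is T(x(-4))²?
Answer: -32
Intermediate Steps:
x(F) = √2*√F (x(F) = √(2*F) = √2*√F)
T(V) = -2*V (T(V) = V*(-2) = -2*V)
T(x(-4))² = (-2*√2*√(-4))² = (-2*√2*2*I)² = (-4*I*√2)² = -32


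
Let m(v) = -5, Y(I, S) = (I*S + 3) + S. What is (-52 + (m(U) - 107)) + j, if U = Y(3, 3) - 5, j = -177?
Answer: -341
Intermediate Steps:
Y(I, S) = 3 + S + I*S (Y(I, S) = (3 + I*S) + S = 3 + S + I*S)
U = 10 (U = (3 + 3 + 3*3) - 5 = (3 + 3 + 9) - 5 = 15 - 5 = 10)
(-52 + (m(U) - 107)) + j = (-52 + (-5 - 107)) - 177 = (-52 - 112) - 177 = -164 - 177 = -341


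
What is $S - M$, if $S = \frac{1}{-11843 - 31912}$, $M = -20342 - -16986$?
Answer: $\frac{146841779}{43755} \approx 3356.0$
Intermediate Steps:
$M = -3356$ ($M = -20342 + 16986 = -3356$)
$S = - \frac{1}{43755}$ ($S = \frac{1}{-43755} = - \frac{1}{43755} \approx -2.2855 \cdot 10^{-5}$)
$S - M = - \frac{1}{43755} - -3356 = - \frac{1}{43755} + 3356 = \frac{146841779}{43755}$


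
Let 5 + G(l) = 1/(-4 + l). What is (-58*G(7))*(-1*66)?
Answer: -17864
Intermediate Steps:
G(l) = -5 + 1/(-4 + l)
(-58*G(7))*(-1*66) = (-58*(21 - 5*7)/(-4 + 7))*(-1*66) = -58*(21 - 35)/3*(-66) = -58*(-14)/3*(-66) = -58*(-14/3)*(-66) = (812/3)*(-66) = -17864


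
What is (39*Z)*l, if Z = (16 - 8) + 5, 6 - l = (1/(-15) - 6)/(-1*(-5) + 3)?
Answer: 137059/40 ≈ 3426.5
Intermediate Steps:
l = 811/120 (l = 6 - (1/(-15) - 6)/(-1*(-5) + 3) = 6 - (-1/15 - 6)/(5 + 3) = 6 - (-91)/(15*8) = 6 - 1*(-91/120) = 6 + 91/120 = 811/120 ≈ 6.7583)
Z = 13 (Z = 8 + 5 = 13)
(39*Z)*l = (39*13)*(811/120) = 507*(811/120) = 137059/40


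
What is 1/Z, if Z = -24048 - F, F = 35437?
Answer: -1/59485 ≈ -1.6811e-5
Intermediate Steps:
Z = -59485 (Z = -24048 - 1*35437 = -24048 - 35437 = -59485)
1/Z = 1/(-59485) = -1/59485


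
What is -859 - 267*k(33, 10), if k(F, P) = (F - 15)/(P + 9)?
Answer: -21127/19 ≈ -1111.9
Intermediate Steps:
k(F, P) = (-15 + F)/(9 + P)
-859 - 267*k(33, 10) = -859 - 267*(-15 + 33)/(9 + 10) = -859 - 267*18/19 = -859 - 4806/19 = -21127/19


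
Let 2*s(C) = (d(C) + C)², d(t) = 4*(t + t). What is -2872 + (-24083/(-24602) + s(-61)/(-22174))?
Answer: -1569920593515/545524748 ≈ -2877.8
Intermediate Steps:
d(t) = 8*t (d(t) = 4*(2*t) = 8*t)
s(C) = 81*C²/2 (s(C) = (8*C + C)²/2 = (9*C)²/2 = (81*C²)/2 = 81*C²/2)
-2872 + (-24083/(-24602) + s(-61)/(-22174)) = -2872 + (-24083/(-24602) + ((81/2)*(-61)²)/(-22174)) = -2872 + (-24083*(-1/24602) + ((81/2)*3721)*(-1/22174)) = -2872 + (24083/24602 + (301401/2)*(-1/22174)) = -2872 + (24083/24602 - 301401/44348) = -2872 - 3173517259/545524748 = -1569920593515/545524748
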